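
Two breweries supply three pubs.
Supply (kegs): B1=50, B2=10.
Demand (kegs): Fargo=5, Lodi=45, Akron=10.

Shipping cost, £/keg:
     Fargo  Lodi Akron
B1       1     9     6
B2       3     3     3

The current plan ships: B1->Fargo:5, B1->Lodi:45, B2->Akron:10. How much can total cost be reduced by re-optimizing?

Current plan cost = 5·1 + 45·9 + 10·3 = £440.
Optimal plan:
  B1 to Fargo: 5 × £1 = £5
  B1 to Lodi: 35 × £9 = £315
  B1 to Akron: 10 × £6 = £60
  B2 to Lodi: 10 × £3 = £30
Optimal cost = £410.
Saving = 440 − 410 = £30.

30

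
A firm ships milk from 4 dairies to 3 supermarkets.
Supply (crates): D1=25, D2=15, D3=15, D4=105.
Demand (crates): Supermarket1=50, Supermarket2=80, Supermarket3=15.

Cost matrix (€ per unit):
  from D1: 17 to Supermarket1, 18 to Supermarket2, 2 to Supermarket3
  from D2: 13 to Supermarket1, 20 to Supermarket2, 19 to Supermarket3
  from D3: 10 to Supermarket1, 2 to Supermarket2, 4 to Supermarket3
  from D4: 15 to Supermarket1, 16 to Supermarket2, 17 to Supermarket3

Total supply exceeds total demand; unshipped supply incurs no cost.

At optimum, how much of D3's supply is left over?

0

Minimum-cost shipments:
  D1->Supermarket3: 15 crates
  D2->Supermarket1: 15 crates
  D3->Supermarket2: 15 crates
  D4->Supermarket1: 35 crates
  D4->Supermarket2: 65 crates
Total cost = €1820.
D3 ships 15 of its 15, leaving 0.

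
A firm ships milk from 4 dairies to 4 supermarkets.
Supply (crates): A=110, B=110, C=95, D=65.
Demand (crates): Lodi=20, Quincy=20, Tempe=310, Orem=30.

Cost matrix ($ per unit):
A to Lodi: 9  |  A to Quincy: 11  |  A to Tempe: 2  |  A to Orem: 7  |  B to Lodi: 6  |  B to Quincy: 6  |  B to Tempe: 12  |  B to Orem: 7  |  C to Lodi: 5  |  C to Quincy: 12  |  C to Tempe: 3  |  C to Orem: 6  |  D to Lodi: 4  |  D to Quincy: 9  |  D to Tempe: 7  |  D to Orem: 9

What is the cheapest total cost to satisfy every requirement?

An optimal shipping plan:
  A->Tempe: 110 × $2 = $220
  B->Lodi: 20 × $6 = $120
  B->Quincy: 20 × $6 = $120
  B->Tempe: 40 × $12 = $480
  B->Orem: 30 × $7 = $210
  C->Tempe: 95 × $3 = $285
  D->Tempe: 65 × $7 = $455
Total = 220 + 120 + 120 + 480 + 210 + 285 + 455 = $1890.
(Supply check: A ships 110; B ships 110; C ships 95; D ships 65.)

1890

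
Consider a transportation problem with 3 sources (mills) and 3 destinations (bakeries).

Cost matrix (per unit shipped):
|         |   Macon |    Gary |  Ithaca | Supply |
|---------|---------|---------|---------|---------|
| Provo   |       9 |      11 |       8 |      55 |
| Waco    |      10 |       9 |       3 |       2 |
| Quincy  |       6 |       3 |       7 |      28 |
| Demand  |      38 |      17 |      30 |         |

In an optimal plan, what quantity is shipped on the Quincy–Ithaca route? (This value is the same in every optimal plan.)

0

Solving gives:
  Provo->Macon: 27 × 9 = 243
  Provo->Ithaca: 28 × 8 = 224
  Waco->Ithaca: 2 × 3 = 6
  Quincy->Macon: 11 × 6 = 66
  Quincy->Gary: 17 × 3 = 51
Total cost = 590.
The route Quincy→Ithaca is not used.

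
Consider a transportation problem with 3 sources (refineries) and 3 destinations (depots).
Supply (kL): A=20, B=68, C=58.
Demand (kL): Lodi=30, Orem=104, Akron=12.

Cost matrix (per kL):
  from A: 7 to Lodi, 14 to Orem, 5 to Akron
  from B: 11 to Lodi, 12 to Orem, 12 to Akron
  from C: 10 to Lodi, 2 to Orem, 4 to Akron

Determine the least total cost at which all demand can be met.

1026

A cheapest plan:
  A–Lodi: 8 × 7 = 56
  A–Akron: 12 × 5 = 60
  B–Lodi: 22 × 11 = 242
  B–Orem: 46 × 12 = 552
  C–Orem: 58 × 2 = 116
Total = 56 + 60 + 242 + 552 + 116 = 1026.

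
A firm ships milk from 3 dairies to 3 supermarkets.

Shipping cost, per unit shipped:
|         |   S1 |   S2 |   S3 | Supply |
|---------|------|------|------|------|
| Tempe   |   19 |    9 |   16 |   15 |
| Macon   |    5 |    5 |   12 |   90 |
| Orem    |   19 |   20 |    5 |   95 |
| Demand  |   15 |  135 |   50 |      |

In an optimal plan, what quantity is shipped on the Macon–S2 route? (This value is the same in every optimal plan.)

90

The minimum-cost plan:
  Tempe–S2: 15 × 9 = 135
  Macon–S2: 90 × 5 = 450
  Orem–S1: 15 × 19 = 285
  Orem–S2: 30 × 20 = 600
  Orem–S3: 50 × 5 = 250
Total cost = 1720.
So Macon→S2 carries 90 crates.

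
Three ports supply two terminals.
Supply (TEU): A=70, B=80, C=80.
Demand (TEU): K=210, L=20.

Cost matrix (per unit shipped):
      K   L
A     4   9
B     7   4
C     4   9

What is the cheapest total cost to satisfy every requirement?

One minimum-cost allocation:
  A->K: 70 × 4 = 280
  B->K: 60 × 7 = 420
  B->L: 20 × 4 = 80
  C->K: 80 × 4 = 320
Total = 280 + 420 + 80 + 320 = 1100.
(Supply check: A ships 70; B ships 80; C ships 80.)

1100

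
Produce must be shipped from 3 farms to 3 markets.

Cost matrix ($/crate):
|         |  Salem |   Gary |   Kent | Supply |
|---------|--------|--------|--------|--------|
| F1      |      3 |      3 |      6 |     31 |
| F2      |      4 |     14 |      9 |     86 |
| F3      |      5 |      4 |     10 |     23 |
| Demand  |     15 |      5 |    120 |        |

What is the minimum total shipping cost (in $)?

1085

One minimum-cost allocation:
  F1–Kent: 31 × $6 = $186
  F2–Kent: 86 × $9 = $774
  F3–Salem: 15 × $5 = $75
  F3–Gary: 5 × $4 = $20
  F3–Kent: 3 × $10 = $30
Total = 186 + 774 + 75 + 20 + 30 = $1085.
(Supply check: F1 ships 31; F2 ships 86; F3 ships 23.)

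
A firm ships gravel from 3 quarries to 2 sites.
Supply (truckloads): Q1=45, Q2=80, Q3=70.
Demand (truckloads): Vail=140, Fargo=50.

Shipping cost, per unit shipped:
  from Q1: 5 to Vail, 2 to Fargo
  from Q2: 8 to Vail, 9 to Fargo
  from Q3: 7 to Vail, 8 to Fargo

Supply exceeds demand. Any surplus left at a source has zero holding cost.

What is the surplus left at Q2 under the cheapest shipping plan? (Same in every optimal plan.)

An optimal plan:
  Q1 to Fargo: 45 truckloads
  Q2 to Vail: 75 truckloads
  Q3 to Vail: 65 truckloads
  Q3 to Fargo: 5 truckloads
Total cost = 1185.
Q2 ships 75 of its 80, leaving 5.

5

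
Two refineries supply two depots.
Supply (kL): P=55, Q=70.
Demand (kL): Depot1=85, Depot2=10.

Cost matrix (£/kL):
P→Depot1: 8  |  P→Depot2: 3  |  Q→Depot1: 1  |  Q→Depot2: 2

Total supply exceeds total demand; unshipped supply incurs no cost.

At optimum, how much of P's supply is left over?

Minimum-cost shipments:
  P->Depot1: 15 kL
  P->Depot2: 10 kL
  Q->Depot1: 70 kL
Total cost = £220.
P ships 25 of its 55, leaving 30.

30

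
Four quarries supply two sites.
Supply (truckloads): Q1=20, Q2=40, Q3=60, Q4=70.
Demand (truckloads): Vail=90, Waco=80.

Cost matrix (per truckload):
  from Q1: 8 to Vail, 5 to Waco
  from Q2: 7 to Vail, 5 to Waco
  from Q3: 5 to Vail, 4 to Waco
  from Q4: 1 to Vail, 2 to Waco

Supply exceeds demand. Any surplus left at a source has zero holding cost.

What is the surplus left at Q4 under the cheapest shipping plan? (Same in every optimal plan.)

0

Minimum-cost shipments:
  Q1–Waco: 20 × 5 = 100
  Q2–Waco: 20 × 5 = 100
  Q3–Vail: 20 × 5 = 100
  Q3–Waco: 40 × 4 = 160
  Q4–Vail: 70 × 1 = 70
Total cost = 530.
Q4 ships 70 of its 70, leaving 0.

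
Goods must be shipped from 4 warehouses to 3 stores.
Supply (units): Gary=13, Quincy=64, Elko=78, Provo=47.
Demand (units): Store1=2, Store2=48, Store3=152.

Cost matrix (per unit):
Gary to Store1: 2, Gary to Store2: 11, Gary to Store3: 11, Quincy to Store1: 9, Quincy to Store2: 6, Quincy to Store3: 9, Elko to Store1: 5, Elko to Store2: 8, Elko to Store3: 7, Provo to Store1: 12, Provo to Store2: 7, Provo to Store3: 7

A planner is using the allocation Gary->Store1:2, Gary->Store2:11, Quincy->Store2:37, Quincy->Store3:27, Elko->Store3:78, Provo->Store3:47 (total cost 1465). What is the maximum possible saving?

33

Current plan cost = 2·2 + 11·11 + 37·6 + 27·9 + 78·7 + 47·7 = 1465.
Optimal plan:
  Gary->Store1: 2 units
  Gary->Store3: 11 units
  Quincy->Store2: 48 units
  Quincy->Store3: 16 units
  Elko->Store3: 78 units
  Provo->Store3: 47 units
Optimal cost = 1432.
Saving = 1465 − 1432 = 33.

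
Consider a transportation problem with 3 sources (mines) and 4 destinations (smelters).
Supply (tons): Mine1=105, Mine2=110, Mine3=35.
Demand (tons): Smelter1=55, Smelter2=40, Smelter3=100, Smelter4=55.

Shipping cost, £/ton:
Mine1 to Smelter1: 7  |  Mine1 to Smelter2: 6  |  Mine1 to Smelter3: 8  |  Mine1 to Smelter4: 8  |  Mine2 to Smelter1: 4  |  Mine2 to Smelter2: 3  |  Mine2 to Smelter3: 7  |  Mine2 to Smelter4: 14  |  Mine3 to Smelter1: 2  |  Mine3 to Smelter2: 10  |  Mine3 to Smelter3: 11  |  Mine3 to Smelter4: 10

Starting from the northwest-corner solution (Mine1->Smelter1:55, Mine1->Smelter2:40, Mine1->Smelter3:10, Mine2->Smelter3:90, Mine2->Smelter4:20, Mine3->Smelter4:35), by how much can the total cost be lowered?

Current plan cost = 55·7 + 40·6 + 10·8 + 90·7 + 20·14 + 35·10 = £1965.
Optimal plan:
  Mine1->Smelter3: 50 × £8 = £400
  Mine1->Smelter4: 55 × £8 = £440
  Mine2->Smelter1: 20 × £4 = £80
  Mine2->Smelter2: 40 × £3 = £120
  Mine2->Smelter3: 50 × £7 = £350
  Mine3->Smelter1: 35 × £2 = £70
Optimal cost = £1460.
Saving = 1965 − 1460 = £505.

505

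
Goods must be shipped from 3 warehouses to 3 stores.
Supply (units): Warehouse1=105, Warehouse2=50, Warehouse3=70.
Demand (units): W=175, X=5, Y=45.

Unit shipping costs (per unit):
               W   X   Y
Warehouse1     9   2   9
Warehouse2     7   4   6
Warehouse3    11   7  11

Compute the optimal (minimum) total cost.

1985

An optimal shipping plan:
  Warehouse1–W: 100 × 9 = 900
  Warehouse1–X: 5 × 2 = 10
  Warehouse2–W: 5 × 7 = 35
  Warehouse2–Y: 45 × 6 = 270
  Warehouse3–W: 70 × 11 = 770
Total = 900 + 10 + 35 + 270 + 770 = 1985.
(Supply check: Warehouse1 ships 105; Warehouse2 ships 50; Warehouse3 ships 70.)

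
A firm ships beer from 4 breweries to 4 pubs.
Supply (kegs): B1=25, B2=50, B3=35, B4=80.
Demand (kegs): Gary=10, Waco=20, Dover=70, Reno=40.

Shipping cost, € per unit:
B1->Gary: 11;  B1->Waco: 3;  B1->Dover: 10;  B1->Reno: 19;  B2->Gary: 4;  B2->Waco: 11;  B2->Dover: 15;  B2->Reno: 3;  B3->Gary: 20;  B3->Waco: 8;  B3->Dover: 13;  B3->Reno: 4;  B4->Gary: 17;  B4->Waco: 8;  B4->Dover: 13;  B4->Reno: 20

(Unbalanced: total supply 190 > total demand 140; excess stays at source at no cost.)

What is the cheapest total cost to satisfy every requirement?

1115

One minimum-cost allocation:
  B1→Waco: 20 × €3 = €60
  B1→Dover: 5 × €10 = €50
  B2→Gary: 10 × €4 = €40
  B2→Reno: 40 × €3 = €120
  B3→Dover: 35 × €13 = €455
  B4→Dover: 30 × €13 = €390
Total = 60 + 50 + 40 + 120 + 455 + 390 = €1115.
(Supply check: B1 ships 25; B2 ships 50; B3 ships 35; B4 ships 30.)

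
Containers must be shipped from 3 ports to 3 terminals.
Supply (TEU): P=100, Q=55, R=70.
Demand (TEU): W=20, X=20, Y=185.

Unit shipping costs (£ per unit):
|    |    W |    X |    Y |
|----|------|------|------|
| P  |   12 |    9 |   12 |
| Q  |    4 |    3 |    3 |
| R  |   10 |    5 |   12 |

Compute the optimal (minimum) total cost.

One minimum-cost allocation:
  P to Y: 100 × £12 = £1200
  Q to Y: 55 × £3 = £165
  R to W: 20 × £10 = £200
  R to X: 20 × £5 = £100
  R to Y: 30 × £12 = £360
Total = 1200 + 165 + 200 + 100 + 360 = £2025.

2025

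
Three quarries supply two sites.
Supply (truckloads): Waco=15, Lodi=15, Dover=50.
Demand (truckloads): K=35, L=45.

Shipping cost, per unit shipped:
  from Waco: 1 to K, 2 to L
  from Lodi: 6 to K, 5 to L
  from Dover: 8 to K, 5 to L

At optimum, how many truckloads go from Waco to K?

15

The minimum-cost plan:
  Waco to K: 15 × 1 = 15
  Lodi to K: 15 × 6 = 90
  Dover to K: 5 × 8 = 40
  Dover to L: 45 × 5 = 225
Total cost = 370.
So Waco→K carries 15 truckloads.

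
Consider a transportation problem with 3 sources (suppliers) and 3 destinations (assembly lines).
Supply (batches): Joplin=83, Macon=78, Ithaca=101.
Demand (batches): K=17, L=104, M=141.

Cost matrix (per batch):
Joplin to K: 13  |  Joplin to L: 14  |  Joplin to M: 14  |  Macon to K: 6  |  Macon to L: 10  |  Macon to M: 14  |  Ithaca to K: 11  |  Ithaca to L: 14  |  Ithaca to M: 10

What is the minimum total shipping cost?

Optimal allocation:
  Joplin→L: 43 batches
  Joplin→M: 40 batches
  Macon→K: 17 batches
  Macon→L: 61 batches
  Ithaca→M: 101 batches
Total cost = 2884.
(Supply check: Joplin ships 83; Macon ships 78; Ithaca ships 101.)

2884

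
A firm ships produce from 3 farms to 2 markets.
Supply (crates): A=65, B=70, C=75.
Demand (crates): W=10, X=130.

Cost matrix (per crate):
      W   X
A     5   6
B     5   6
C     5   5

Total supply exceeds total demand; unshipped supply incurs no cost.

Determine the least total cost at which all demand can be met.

755

A cheapest plan:
  A->X: 55 × 6 = 330
  B->W: 10 × 5 = 50
  C->X: 75 × 5 = 375
Total = 330 + 50 + 375 = 755.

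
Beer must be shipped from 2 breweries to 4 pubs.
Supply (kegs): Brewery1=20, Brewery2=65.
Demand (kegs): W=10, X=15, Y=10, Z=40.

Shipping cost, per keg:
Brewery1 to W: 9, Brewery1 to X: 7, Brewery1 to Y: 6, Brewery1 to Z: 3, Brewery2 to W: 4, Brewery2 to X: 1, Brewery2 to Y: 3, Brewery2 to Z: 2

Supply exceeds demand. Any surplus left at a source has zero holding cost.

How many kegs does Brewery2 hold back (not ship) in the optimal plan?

Minimum-cost shipments:
  Brewery1->Z: 10 kegs
  Brewery2->W: 10 kegs
  Brewery2->X: 15 kegs
  Brewery2->Y: 10 kegs
  Brewery2->Z: 30 kegs
Total cost = 175.
Brewery2 ships 65 of its 65, leaving 0.

0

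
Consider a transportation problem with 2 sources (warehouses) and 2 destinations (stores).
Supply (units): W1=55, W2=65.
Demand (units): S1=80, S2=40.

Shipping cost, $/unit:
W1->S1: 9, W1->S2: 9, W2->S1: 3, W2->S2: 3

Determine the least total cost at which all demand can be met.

An optimal shipping plan:
  W1–S1: 15 × $9 = $135
  W1–S2: 40 × $9 = $360
  W2–S1: 65 × $3 = $195
Total = 135 + 360 + 195 = $690.
(Supply check: W1 ships 55; W2 ships 65.)

690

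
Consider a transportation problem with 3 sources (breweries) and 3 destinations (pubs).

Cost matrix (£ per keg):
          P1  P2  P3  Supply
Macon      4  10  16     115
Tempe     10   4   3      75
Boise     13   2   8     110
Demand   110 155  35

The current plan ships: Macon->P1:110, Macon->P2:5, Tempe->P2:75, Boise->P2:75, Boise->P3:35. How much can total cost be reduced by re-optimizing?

Current plan cost = 110·4 + 5·10 + 75·4 + 75·2 + 35·8 = £1220.
Optimal plan:
  Macon->P1: 110 × £4 = £440
  Macon->P2: 5 × £10 = £50
  Tempe->P2: 40 × £4 = £160
  Tempe->P3: 35 × £3 = £105
  Boise->P2: 110 × £2 = £220
Optimal cost = £975.
Saving = 1220 − 975 = £245.

245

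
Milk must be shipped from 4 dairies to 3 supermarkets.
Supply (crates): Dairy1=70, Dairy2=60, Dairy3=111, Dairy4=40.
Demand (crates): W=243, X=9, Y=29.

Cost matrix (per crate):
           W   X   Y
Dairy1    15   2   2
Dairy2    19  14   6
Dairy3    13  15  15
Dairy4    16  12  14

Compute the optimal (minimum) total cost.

One minimum-cost allocation:
  Dairy1 to W: 32 crates
  Dairy1 to X: 9 crates
  Dairy1 to Y: 29 crates
  Dairy2 to W: 60 crates
  Dairy3 to W: 111 crates
  Dairy4 to W: 40 crates
Total cost = 3779.
(Supply check: Dairy1 ships 70; Dairy2 ships 60; Dairy3 ships 111; Dairy4 ships 40.)

3779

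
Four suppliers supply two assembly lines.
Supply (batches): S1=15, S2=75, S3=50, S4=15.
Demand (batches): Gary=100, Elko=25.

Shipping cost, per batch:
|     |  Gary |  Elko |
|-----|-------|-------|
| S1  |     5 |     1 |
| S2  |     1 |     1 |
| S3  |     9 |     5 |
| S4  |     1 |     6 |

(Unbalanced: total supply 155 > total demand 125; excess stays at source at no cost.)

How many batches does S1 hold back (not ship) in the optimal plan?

An optimal plan:
  S1→Elko: 15 × 1 = 15
  S2→Gary: 75 × 1 = 75
  S3→Gary: 10 × 9 = 90
  S3→Elko: 10 × 5 = 50
  S4→Gary: 15 × 1 = 15
Total cost = 245.
S1 ships 15 of its 15, leaving 0.

0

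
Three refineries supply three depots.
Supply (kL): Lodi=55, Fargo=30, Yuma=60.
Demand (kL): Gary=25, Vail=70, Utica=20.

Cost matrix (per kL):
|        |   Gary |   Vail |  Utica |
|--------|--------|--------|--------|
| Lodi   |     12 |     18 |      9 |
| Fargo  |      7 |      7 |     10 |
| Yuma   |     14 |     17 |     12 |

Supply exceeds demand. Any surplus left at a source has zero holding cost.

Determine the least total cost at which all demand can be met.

1370

One minimum-cost allocation:
  Lodi–Gary: 25 × 12 = 300
  Lodi–Utica: 20 × 9 = 180
  Fargo–Vail: 30 × 7 = 210
  Yuma–Vail: 40 × 17 = 680
Total = 300 + 180 + 210 + 680 = 1370.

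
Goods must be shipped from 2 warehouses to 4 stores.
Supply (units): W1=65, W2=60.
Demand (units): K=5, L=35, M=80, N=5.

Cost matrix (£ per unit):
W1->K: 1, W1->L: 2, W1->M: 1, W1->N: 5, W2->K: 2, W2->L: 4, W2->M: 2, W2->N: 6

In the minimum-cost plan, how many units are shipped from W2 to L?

The minimum-cost plan:
  W1–K: 5 × £1 = £5
  W1–L: 35 × £2 = £70
  W1–M: 20 × £1 = £20
  W1–N: 5 × £5 = £25
  W2–M: 60 × £2 = £120
Total cost = £240.
The route W2→L is not used.

0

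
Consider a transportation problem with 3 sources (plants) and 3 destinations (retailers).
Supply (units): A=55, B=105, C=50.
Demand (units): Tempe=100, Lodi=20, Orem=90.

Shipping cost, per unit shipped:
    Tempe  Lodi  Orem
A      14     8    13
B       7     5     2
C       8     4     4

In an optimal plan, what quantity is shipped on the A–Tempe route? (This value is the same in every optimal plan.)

Solving gives:
  A–Tempe: 35 × 14 = 490
  A–Lodi: 20 × 8 = 160
  B–Tempe: 15 × 7 = 105
  B–Orem: 90 × 2 = 180
  C–Tempe: 50 × 8 = 400
Total cost = 1335.
So A→Tempe carries 35 units.

35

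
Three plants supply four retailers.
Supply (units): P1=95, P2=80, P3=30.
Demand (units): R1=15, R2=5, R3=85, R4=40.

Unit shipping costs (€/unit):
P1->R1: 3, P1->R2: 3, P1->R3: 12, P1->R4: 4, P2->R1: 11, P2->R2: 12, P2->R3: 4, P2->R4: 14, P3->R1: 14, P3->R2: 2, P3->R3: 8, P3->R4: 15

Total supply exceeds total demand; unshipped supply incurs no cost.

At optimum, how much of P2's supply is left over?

An optimal plan:
  P1->R1: 15 units
  P1->R4: 40 units
  P2->R3: 80 units
  P3->R2: 5 units
  P3->R3: 5 units
Total cost = €575.
P2 ships 80 of its 80, leaving 0.

0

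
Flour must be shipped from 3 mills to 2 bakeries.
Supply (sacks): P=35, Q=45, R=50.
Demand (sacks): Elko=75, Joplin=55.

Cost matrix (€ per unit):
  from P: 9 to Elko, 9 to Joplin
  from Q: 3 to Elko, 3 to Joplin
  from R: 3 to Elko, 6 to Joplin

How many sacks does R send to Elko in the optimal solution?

Optimal shipments:
  P->Elko: 25 × €9 = €225
  P->Joplin: 10 × €9 = €90
  Q->Joplin: 45 × €3 = €135
  R->Elko: 50 × €3 = €150
Total cost = €600.
So R→Elko carries 50 sacks.

50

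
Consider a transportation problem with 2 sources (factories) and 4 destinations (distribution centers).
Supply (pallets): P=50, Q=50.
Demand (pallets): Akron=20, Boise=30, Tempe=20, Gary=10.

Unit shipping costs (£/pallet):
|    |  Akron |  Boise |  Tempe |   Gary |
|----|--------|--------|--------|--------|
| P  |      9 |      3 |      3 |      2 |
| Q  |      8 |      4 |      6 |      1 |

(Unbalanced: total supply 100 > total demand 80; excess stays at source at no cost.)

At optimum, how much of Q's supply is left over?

20

Minimum-cost shipments:
  P to Boise: 30 pallets
  P to Tempe: 20 pallets
  Q to Akron: 20 pallets
  Q to Gary: 10 pallets
Total cost = £320.
Q ships 30 of its 50, leaving 20.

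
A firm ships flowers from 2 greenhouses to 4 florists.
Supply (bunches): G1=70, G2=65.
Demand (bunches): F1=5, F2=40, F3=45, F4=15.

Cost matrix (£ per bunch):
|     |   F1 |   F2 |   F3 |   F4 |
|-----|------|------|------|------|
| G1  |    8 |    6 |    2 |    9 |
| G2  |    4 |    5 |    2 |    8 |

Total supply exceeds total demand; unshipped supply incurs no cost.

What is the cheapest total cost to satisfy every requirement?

Optimal allocation:
  G1->F3: 45 × £2 = £90
  G2->F1: 5 × £4 = £20
  G2->F2: 40 × £5 = £200
  G2->F4: 15 × £8 = £120
Total = 90 + 20 + 200 + 120 = £430.
(Supply check: G1 ships 45; G2 ships 60.)

430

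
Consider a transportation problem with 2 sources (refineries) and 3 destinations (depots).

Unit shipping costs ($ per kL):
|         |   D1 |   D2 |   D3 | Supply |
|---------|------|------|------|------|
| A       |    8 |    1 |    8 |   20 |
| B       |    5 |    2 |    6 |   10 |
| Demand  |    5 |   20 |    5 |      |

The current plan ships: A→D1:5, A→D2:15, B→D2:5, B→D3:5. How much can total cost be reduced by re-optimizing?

20

Current plan cost = 5·8 + 15·1 + 5·2 + 5·6 = $95.
Optimal plan:
  A→D2: 20 × $1 = $20
  B→D1: 5 × $5 = $25
  B→D3: 5 × $6 = $30
Optimal cost = $75.
Saving = 95 − 75 = $20.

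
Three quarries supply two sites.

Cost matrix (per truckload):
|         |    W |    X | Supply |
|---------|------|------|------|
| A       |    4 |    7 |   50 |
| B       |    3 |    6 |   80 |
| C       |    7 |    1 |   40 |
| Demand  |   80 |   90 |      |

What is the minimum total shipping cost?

630

A cheapest plan:
  A–W: 50 × 4 = 200
  B–W: 30 × 3 = 90
  B–X: 50 × 6 = 300
  C–X: 40 × 1 = 40
Total = 200 + 90 + 300 + 40 = 630.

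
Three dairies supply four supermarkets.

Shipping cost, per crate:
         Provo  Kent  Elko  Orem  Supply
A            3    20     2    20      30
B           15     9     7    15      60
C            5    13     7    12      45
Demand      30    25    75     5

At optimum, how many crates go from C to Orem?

5

The minimum-cost plan:
  A→Elko: 30 × 2 = 60
  B→Kent: 25 × 9 = 225
  B→Elko: 35 × 7 = 245
  C→Provo: 30 × 5 = 150
  C→Elko: 10 × 7 = 70
  C→Orem: 5 × 12 = 60
Total cost = 810.
So C→Orem carries 5 crates.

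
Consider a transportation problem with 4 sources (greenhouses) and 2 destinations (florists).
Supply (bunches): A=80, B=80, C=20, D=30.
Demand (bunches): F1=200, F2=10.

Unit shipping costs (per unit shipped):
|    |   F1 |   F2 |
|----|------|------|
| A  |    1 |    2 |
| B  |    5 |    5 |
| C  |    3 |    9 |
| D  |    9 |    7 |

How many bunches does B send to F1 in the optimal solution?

Solving gives:
  A→F1: 80 × 1 = 80
  B→F1: 80 × 5 = 400
  C→F1: 20 × 3 = 60
  D→F1: 20 × 9 = 180
  D→F2: 10 × 7 = 70
Total cost = 790.
So B→F1 carries 80 bunches.

80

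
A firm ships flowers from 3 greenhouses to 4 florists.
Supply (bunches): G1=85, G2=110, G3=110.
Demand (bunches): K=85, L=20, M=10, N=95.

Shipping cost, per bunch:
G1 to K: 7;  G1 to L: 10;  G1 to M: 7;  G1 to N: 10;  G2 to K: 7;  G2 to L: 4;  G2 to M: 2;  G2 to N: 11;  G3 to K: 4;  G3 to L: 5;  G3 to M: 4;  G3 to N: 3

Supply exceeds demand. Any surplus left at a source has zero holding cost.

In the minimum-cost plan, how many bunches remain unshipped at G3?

0

Minimum-cost shipments:
  G2–K: 70 × 7 = 490
  G2–L: 20 × 4 = 80
  G2–M: 10 × 2 = 20
  G3–K: 15 × 4 = 60
  G3–N: 95 × 3 = 285
Total cost = 935.
G3 ships 110 of its 110, leaving 0.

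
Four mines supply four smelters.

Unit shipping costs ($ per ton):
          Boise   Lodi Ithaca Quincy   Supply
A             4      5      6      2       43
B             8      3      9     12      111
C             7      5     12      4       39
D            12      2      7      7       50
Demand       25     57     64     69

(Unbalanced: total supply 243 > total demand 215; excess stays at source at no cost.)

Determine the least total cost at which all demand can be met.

1011

An optimal shipping plan:
  A–Boise: 13 × $4 = $52
  A–Quincy: 30 × $2 = $60
  B–Boise: 12 × $8 = $96
  B–Lodi: 57 × $3 = $171
  B–Ithaca: 14 × $9 = $126
  C–Quincy: 39 × $4 = $156
  D–Ithaca: 50 × $7 = $350
Total = 52 + 60 + 96 + 171 + 126 + 156 + 350 = $1011.
(Supply check: A ships 43; B ships 83; C ships 39; D ships 50.)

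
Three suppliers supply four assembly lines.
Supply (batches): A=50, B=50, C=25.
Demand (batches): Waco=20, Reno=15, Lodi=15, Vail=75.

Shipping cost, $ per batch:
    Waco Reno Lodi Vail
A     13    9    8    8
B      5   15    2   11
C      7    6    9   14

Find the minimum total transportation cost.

Optimal allocation:
  A->Vail: 50 batches
  B->Waco: 10 batches
  B->Lodi: 15 batches
  B->Vail: 25 batches
  C->Waco: 10 batches
  C->Reno: 15 batches
Total cost = $915.

915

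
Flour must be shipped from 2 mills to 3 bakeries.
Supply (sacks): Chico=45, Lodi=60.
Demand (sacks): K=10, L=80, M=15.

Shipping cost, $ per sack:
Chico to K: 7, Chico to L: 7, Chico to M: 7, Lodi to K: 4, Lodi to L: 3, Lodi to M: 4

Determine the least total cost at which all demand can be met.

495

One minimum-cost allocation:
  Chico to K: 10 sacks
  Chico to L: 20 sacks
  Chico to M: 15 sacks
  Lodi to L: 60 sacks
Total cost = $495.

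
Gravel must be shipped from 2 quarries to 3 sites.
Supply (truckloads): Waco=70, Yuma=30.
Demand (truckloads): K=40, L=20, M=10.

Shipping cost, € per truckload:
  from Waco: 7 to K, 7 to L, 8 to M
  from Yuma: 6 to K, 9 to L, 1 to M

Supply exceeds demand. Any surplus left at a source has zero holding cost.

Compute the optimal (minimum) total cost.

410

An optimal shipping plan:
  Waco→K: 20 truckloads
  Waco→L: 20 truckloads
  Yuma→K: 20 truckloads
  Yuma→M: 10 truckloads
Total cost = €410.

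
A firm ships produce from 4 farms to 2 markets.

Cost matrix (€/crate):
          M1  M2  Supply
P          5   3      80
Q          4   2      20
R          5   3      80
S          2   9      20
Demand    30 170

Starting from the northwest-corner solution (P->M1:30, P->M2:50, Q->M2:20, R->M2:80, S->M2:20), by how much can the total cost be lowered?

180

Current plan cost = 30·5 + 50·3 + 20·2 + 80·3 + 20·9 = €760.
Optimal plan:
  P→M1: 10 × €5 = €50
  P→M2: 70 × €3 = €210
  Q→M2: 20 × €2 = €40
  R→M2: 80 × €3 = €240
  S→M1: 20 × €2 = €40
Optimal cost = €580.
Saving = 760 − 580 = €180.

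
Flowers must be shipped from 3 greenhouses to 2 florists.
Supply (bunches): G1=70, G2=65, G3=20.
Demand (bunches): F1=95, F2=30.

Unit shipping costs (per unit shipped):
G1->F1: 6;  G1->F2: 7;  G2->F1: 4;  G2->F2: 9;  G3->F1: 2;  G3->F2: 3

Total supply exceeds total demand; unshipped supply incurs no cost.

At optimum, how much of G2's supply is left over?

Minimum-cost shipments:
  G1 to F1: 10 bunches
  G1 to F2: 30 bunches
  G2 to F1: 65 bunches
  G3 to F1: 20 bunches
Total cost = 570.
G2 ships 65 of its 65, leaving 0.

0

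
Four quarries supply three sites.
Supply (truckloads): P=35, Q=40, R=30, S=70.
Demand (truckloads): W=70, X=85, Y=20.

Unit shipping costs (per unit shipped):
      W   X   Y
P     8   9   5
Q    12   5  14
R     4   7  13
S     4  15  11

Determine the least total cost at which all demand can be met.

Optimal allocation:
  P–X: 15 truckloads
  P–Y: 20 truckloads
  Q–X: 40 truckloads
  R–X: 30 truckloads
  S–W: 70 truckloads
Total cost = 925.

925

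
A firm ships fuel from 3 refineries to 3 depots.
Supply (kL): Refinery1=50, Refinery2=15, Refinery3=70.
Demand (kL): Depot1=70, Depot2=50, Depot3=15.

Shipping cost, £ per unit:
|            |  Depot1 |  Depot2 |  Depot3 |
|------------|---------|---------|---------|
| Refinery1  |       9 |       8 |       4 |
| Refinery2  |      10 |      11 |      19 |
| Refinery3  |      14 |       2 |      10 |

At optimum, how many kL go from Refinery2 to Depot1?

15

Solving gives:
  Refinery1→Depot1: 35 kL
  Refinery1→Depot3: 15 kL
  Refinery2→Depot1: 15 kL
  Refinery3→Depot1: 20 kL
  Refinery3→Depot2: 50 kL
Total cost = £905.
So Refinery2→Depot1 carries 15 kL.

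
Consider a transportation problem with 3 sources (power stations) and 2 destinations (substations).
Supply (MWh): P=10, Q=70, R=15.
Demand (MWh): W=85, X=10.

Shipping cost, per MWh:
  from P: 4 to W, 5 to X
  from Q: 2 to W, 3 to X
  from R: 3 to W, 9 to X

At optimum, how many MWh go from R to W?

15

Solving gives:
  P→W: 10 × 4 = 40
  Q→W: 60 × 2 = 120
  Q→X: 10 × 3 = 30
  R→W: 15 × 3 = 45
Total cost = 235.
So R→W carries 15 MWh.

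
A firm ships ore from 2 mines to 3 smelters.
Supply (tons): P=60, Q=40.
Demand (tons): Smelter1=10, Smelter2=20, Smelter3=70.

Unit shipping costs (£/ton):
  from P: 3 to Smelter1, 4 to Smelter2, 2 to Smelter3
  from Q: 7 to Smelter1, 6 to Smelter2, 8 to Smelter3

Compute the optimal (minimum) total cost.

390

One minimum-cost allocation:
  P→Smelter3: 60 × £2 = £120
  Q→Smelter1: 10 × £7 = £70
  Q→Smelter2: 20 × £6 = £120
  Q→Smelter3: 10 × £8 = £80
Total = 120 + 70 + 120 + 80 = £390.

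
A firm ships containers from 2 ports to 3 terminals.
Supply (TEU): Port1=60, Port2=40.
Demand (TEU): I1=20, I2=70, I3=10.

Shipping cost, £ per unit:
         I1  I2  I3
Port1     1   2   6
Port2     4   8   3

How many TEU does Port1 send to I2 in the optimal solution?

60

Optimal shipments:
  Port1->I2: 60 × £2 = £120
  Port2->I1: 20 × £4 = £80
  Port2->I2: 10 × £8 = £80
  Port2->I3: 10 × £3 = £30
Total cost = £310.
So Port1→I2 carries 60 TEU.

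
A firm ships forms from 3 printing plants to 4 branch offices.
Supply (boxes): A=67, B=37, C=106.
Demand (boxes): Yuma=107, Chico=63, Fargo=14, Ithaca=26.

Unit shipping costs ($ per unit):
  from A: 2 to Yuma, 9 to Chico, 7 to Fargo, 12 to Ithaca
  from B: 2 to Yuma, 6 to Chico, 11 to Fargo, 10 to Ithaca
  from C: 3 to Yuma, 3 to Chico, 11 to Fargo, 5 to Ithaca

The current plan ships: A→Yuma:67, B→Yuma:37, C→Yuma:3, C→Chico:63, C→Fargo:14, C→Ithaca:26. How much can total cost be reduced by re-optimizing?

42

Current plan cost = 67·2 + 37·2 + 3·3 + 63·3 + 14·11 + 26·5 = $690.
Optimal plan:
  A to Yuma: 53 × $2 = $106
  A to Fargo: 14 × $7 = $98
  B to Yuma: 37 × $2 = $74
  C to Yuma: 17 × $3 = $51
  C to Chico: 63 × $3 = $189
  C to Ithaca: 26 × $5 = $130
Optimal cost = $648.
Saving = 690 − 648 = $42.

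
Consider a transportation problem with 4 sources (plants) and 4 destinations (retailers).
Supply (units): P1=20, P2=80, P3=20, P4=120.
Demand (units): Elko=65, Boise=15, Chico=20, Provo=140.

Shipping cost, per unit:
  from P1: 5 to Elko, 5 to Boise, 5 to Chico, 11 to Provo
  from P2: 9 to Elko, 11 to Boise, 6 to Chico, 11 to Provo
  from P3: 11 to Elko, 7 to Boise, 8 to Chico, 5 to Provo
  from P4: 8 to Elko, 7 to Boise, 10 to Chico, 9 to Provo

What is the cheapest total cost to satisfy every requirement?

A cheapest plan:
  P1 to Elko: 20 × 5 = 100
  P2 to Elko: 45 × 9 = 405
  P2 to Chico: 20 × 6 = 120
  P2 to Provo: 15 × 11 = 165
  P3 to Provo: 20 × 5 = 100
  P4 to Boise: 15 × 7 = 105
  P4 to Provo: 105 × 9 = 945
Total = 100 + 405 + 120 + 165 + 100 + 105 + 945 = 1940.

1940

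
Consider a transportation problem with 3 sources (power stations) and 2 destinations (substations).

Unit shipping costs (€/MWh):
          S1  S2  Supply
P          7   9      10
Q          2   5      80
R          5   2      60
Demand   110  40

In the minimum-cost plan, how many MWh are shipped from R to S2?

40

Solving gives:
  P→S1: 10 × €7 = €70
  Q→S1: 80 × €2 = €160
  R→S1: 20 × €5 = €100
  R→S2: 40 × €2 = €80
Total cost = €410.
So R→S2 carries 40 MWh.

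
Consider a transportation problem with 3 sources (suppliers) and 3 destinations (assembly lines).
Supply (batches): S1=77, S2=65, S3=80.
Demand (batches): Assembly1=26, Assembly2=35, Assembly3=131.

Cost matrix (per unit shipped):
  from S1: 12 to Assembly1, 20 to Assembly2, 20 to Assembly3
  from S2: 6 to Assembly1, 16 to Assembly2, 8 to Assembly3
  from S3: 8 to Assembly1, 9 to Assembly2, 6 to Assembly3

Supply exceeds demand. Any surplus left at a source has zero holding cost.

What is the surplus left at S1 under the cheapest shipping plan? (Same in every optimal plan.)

30

An optimal plan:
  S1→Assembly1: 26 × 12 = 312
  S1→Assembly2: 21 × 20 = 420
  S2→Assembly3: 65 × 8 = 520
  S3→Assembly2: 14 × 9 = 126
  S3→Assembly3: 66 × 6 = 396
Total cost = 1774.
S1 ships 47 of its 77, leaving 30.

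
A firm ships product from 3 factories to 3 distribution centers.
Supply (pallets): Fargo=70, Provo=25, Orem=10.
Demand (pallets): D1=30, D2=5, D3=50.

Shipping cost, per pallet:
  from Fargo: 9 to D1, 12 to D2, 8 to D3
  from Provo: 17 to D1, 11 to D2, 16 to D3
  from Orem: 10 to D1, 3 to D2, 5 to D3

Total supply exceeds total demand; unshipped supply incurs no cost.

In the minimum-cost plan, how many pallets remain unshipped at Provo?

20

An optimal plan:
  Fargo to D1: 30 × 9 = 270
  Fargo to D3: 40 × 8 = 320
  Provo to D2: 5 × 11 = 55
  Orem to D3: 10 × 5 = 50
Total cost = 695.
Provo ships 5 of its 25, leaving 20.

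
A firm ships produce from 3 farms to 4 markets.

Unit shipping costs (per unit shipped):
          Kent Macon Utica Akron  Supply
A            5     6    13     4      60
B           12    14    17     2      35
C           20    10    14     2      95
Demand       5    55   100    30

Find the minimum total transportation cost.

Optimal allocation:
  A–Kent: 5 × 5 = 25
  A–Macon: 55 × 6 = 330
  B–Utica: 5 × 17 = 85
  B–Akron: 30 × 2 = 60
  C–Utica: 95 × 14 = 1330
Total = 25 + 330 + 85 + 60 + 1330 = 1830.

1830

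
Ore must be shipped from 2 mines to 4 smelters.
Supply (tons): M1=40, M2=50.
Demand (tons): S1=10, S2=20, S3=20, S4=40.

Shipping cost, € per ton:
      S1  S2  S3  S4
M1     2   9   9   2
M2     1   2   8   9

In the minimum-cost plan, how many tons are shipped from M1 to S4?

The minimum-cost plan:
  M1→S4: 40 × €2 = €80
  M2→S1: 10 × €1 = €10
  M2→S2: 20 × €2 = €40
  M2→S3: 20 × €8 = €160
Total cost = €290.
So M1→S4 carries 40 tons.

40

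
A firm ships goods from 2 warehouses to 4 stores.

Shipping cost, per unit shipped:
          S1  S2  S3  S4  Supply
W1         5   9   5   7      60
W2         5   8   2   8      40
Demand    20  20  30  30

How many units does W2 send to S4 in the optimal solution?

Solving gives:
  W1→S1: 20 × 5 = 100
  W1→S2: 10 × 9 = 90
  W1→S4: 30 × 7 = 210
  W2→S2: 10 × 8 = 80
  W2→S3: 30 × 2 = 60
Total cost = 540.
The route W2→S4 is not used.

0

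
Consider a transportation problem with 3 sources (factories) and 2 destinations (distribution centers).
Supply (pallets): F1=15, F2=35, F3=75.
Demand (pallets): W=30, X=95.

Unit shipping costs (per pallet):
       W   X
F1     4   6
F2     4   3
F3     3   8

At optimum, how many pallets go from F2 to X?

Optimal shipments:
  F1–X: 15 pallets
  F2–X: 35 pallets
  F3–W: 30 pallets
  F3–X: 45 pallets
Total cost = 645.
So F2→X carries 35 pallets.

35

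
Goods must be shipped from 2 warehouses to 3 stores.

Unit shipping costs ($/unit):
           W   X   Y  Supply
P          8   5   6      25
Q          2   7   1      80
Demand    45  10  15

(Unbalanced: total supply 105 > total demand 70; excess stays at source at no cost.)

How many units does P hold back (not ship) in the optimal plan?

Minimum-cost shipments:
  P to X: 10 × $5 = $50
  Q to W: 45 × $2 = $90
  Q to Y: 15 × $1 = $15
Total cost = $155.
P ships 10 of its 25, leaving 15.

15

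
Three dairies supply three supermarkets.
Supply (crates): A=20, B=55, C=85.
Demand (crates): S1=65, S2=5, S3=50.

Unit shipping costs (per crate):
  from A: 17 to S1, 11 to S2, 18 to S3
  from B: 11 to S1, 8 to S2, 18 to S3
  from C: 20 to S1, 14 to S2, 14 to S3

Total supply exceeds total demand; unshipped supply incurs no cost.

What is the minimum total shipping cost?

One minimum-cost allocation:
  A to S1: 10 × 17 = 170
  A to S2: 5 × 11 = 55
  B to S1: 55 × 11 = 605
  C to S3: 50 × 14 = 700
Total = 170 + 55 + 605 + 700 = 1530.
(Supply check: A ships 15; B ships 55; C ships 50.)

1530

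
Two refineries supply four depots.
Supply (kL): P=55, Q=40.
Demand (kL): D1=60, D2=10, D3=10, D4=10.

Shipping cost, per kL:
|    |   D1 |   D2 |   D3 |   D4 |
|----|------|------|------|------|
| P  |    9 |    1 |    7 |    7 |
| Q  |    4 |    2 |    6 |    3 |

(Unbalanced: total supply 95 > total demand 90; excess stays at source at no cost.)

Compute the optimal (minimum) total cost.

A cheapest plan:
  P->D1: 20 × 9 = 180
  P->D2: 10 × 1 = 10
  P->D3: 10 × 7 = 70
  P->D4: 10 × 7 = 70
  Q->D1: 40 × 4 = 160
Total = 180 + 10 + 70 + 70 + 160 = 490.

490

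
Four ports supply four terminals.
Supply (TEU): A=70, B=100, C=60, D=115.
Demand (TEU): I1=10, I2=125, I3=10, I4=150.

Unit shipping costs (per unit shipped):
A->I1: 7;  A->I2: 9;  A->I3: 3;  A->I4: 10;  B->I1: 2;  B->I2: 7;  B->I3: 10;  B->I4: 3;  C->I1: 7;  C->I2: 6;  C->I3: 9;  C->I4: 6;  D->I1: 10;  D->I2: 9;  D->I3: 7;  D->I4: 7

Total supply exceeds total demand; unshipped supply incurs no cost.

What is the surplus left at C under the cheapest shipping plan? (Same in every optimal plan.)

0

An optimal plan:
  A–I2: 60 × 9 = 540
  A–I3: 10 × 3 = 30
  B–I1: 10 × 2 = 20
  B–I4: 90 × 3 = 270
  C–I2: 60 × 6 = 360
  D–I2: 5 × 9 = 45
  D–I4: 60 × 7 = 420
Total cost = 1685.
C ships 60 of its 60, leaving 0.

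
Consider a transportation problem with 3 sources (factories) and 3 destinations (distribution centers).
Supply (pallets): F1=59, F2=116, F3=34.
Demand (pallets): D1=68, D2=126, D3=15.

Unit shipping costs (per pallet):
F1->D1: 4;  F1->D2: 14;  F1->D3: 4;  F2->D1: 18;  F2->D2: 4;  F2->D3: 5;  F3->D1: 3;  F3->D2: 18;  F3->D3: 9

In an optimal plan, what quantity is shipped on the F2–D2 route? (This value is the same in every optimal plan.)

The minimum-cost plan:
  F1→D1: 34 × 4 = 136
  F1→D2: 10 × 14 = 140
  F1→D3: 15 × 4 = 60
  F2→D2: 116 × 4 = 464
  F3→D1: 34 × 3 = 102
Total cost = 902.
So F2→D2 carries 116 pallets.

116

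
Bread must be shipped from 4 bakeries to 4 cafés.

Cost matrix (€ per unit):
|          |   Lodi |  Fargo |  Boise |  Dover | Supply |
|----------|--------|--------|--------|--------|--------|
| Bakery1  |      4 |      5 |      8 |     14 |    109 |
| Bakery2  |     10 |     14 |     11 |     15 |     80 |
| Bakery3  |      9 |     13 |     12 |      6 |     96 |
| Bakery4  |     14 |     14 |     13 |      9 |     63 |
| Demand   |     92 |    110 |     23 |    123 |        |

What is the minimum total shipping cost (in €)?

2621

A cheapest plan:
  Bakery1–Fargo: 109 × €5 = €545
  Bakery2–Lodi: 57 × €10 = €570
  Bakery2–Boise: 23 × €11 = €253
  Bakery3–Lodi: 35 × €9 = €315
  Bakery3–Dover: 61 × €6 = €366
  Bakery4–Fargo: 1 × €14 = €14
  Bakery4–Dover: 62 × €9 = €558
Total = 545 + 570 + 253 + 315 + 366 + 14 + 558 = €2621.
(Supply check: Bakery1 ships 109; Bakery2 ships 80; Bakery3 ships 96; Bakery4 ships 63.)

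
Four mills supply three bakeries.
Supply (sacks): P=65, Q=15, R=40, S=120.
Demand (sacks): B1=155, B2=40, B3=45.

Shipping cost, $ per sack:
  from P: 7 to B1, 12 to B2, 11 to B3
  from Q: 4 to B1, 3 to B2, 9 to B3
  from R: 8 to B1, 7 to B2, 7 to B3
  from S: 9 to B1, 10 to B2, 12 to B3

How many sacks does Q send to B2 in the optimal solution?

15

Optimal shipments:
  P to B1: 65 sacks
  Q to B2: 15 sacks
  R to B3: 40 sacks
  S to B1: 90 sacks
  S to B2: 25 sacks
  S to B3: 5 sacks
Total cost = $1900.
So Q→B2 carries 15 sacks.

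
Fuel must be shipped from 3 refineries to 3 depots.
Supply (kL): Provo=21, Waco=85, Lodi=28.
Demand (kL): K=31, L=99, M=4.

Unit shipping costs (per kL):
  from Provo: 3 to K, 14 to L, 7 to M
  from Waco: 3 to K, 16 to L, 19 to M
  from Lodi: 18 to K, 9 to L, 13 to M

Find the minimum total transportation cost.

1475

Optimal allocation:
  Provo→L: 17 × 14 = 238
  Provo→M: 4 × 7 = 28
  Waco→K: 31 × 3 = 93
  Waco→L: 54 × 16 = 864
  Lodi→L: 28 × 9 = 252
Total = 238 + 28 + 93 + 864 + 252 = 1475.
(Supply check: Provo ships 21; Waco ships 85; Lodi ships 28.)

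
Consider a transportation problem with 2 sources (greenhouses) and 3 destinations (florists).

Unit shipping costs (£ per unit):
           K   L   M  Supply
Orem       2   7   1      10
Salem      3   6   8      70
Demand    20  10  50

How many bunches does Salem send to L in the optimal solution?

Optimal shipments:
  Orem->M: 10 bunches
  Salem->K: 20 bunches
  Salem->L: 10 bunches
  Salem->M: 40 bunches
Total cost = £450.
So Salem→L carries 10 bunches.

10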